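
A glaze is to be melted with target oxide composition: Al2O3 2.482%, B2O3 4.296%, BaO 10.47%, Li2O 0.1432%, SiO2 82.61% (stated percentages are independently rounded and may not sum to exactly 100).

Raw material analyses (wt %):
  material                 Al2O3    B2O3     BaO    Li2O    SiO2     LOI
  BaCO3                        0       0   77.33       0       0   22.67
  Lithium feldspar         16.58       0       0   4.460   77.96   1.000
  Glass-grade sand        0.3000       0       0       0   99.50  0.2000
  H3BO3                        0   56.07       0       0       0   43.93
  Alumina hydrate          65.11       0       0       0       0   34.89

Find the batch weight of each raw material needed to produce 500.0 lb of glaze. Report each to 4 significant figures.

Batch per 500.0 lb glaze:
  BaCO3: 67.70 lb
  Lithium feldspar: 16.05 lb
  Glass-grade sand: 402.5 lb
  H3BO3: 38.31 lb
  Alumina hydrate: 13.12 lb
Total batch = 537.7 lb; LOI loss = 37.72 lb; yield = 92.98%

All internal work maintains full float precision from start to finish — working values appear, with 4-significant-digit rounding, between the steps — every reported result takes a single rounding; derived quantities are computed in exact precision (ignition loss, yield, glass mass, the totals, five oxide percentages) from the weighed amounts for 500.0 lb of glass exactly as printed in problem or answer.
Target oxide masses per 500.0 lb glaze:
  Al2O3: 2.482% × 500.0 = 12.41 lb
  B2O3: 4.296% × 500.0 = 21.48 lb
  BaO: 10.47% × 500.0 = 52.35 lb
  Li2O: 0.1432% × 500.0 = 0.7160 lb
  SiO2: 82.61% × 500.0 = 413.0 lb
Mass-balance tally per oxide from the weights as reported, against the basis in use (each sum matches its target mass exact up to rounding of places):
  Al2O3: 16.05·0.1658 + 402.5·0.003000 + 13.12·0.6511 = 12.41 lb (target 12.41 lb)
  B2O3: 38.31·0.5607 = 21.48 lb (target 21.48 lb)
  BaO: 67.70·0.7733 = 52.35 lb (target 52.35 lb)
  Li2O: 16.05·0.04460 = 0.7158 lb (target 0.7160 lb)
  SiO2: 16.05·0.7796 + 402.5·0.9950 = 413.0 lb (target 413.0 lb)
Auditing the glass mass value: whole batch net of LOI = 500.0 lb (the targets, summed, come to 500.0 lb; basis as stated: 500.0 lb — rounding explains the deltas).
Batch grand total — Σ batch = 537.7 lb; the LOI term Σ batch·LOI equals 37.72 lb; yield = glass ÷ total batch = 92.98%.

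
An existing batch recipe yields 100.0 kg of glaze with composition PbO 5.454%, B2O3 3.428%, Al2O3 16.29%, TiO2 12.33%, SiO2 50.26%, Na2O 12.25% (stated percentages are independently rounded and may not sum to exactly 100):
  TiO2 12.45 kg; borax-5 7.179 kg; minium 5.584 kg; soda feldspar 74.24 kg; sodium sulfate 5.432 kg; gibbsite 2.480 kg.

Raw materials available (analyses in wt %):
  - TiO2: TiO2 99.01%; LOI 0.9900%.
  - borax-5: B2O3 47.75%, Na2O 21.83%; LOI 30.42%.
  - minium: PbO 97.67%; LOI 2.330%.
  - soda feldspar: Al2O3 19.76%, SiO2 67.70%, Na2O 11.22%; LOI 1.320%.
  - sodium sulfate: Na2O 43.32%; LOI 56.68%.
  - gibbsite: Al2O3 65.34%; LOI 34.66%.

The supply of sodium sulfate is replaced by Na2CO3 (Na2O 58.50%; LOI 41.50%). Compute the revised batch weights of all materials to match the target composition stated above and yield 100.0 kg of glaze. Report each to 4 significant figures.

Revised batch per 100.0 kg glaze:
  TiO2: 12.45 kg
  borax-5: 7.179 kg
  minium: 5.584 kg
  soda feldspar: 74.24 kg
  Na2CO3: 4.023 kg
  gibbsite: 2.480 kg
Total batch = 106.0 kg; LOI loss = 5.946 kg

Intermediates appear rounded to four significant digits as written — the working math keeps full float precision in every operation; a single rounding finalizes every reported value. Derived quantities (yield, totals, glass mass, six oxide percentages, ignition loss) are recomputed at exact precision from the weighed amounts per 100.0 kg of glass, as given in the question or the answer.
Per-oxide target masses for 100.0 kg glaze:
  PbO: 5.454% × 100.0 = 5.454 kg
  B2O3: 3.428% × 100.0 = 3.428 kg
  Al2O3: 16.29% × 100.0 = 16.29 kg
  TiO2: 12.33% × 100.0 = 12.33 kg
  SiO2: 50.26% × 100.0 = 50.26 kg
  Na2O: 12.25% × 100.0 = 12.25 kg
Checking each oxide sum on the weights just shown, under the basis named above (target by target, the sums agree exact up to rounding of places):
  PbO: 5.584·0.9767 = 5.454 kg (target 5.454 kg)
  B2O3: 7.179·0.4775 = 3.428 kg (target 3.428 kg)
  Al2O3: 74.24·0.1976 + 2.480·0.6534 = 16.29 kg (target 16.29 kg)
  TiO2: 12.45·0.9901 = 12.33 kg (target 12.33 kg)
  SiO2: 74.24·0.6770 = 50.26 kg (target 50.26 kg)
  Na2O: 7.179·0.2183 + 74.24·0.1122 + 4.023·0.5850 = 12.25 kg (target 12.25 kg)
Glass-mass closure: the batch minus its LOI: 100.0 kg (per-oxide target masses sum to 100.0 kg; with the basis standing at 100.0 kg — any gap is answer rounding).
Summing the batch: Σ batch = 106.0 kg; LOI removed, Σ of batch·LOI: 5.946 kg; yield = glass ÷ total batch = 94.39%.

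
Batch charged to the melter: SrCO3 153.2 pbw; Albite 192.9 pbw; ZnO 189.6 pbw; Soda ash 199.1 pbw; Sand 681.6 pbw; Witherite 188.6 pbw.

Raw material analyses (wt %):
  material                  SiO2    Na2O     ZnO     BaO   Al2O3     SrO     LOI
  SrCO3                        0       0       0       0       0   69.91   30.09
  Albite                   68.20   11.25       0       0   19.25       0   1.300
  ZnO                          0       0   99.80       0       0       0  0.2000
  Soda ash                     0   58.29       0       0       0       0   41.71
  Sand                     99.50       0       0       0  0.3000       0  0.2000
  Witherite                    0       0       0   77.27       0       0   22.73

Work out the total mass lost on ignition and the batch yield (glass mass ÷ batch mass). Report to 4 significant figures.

LOI loss = 176.3 pbw; glass = 1429 pbw; yield = 89.02%

The whole derivation maintains full precision all the way through; the intermediate values are displayed (rounded to 4 significant digits) as written; each reported value is rounded once only — derived quantities are carried from the batch weights at 1429 pbw of glass at full precision (yield, the totals, ignition loss, six oxide percentages, glass mass) as given in question or answer.
Material-by-material LOI:
  SrCO3: 153.2 × 0.3009 = 46.10 pbw
  Albite: 192.9 × 0.01300 = 2.508 pbw
  ZnO: 189.6 × 0.002000 = 0.3792 pbw
  Soda ash: 199.1 × 0.4171 = 83.04 pbw
  Sand: 681.6 × 0.002000 = 1.363 pbw
  Witherite: 188.6 × 0.2273 = 42.87 pbw
Total LOI = 176.3 pbw
Glass = batch − LOI = 1605 − 176.3 = 1429 pbw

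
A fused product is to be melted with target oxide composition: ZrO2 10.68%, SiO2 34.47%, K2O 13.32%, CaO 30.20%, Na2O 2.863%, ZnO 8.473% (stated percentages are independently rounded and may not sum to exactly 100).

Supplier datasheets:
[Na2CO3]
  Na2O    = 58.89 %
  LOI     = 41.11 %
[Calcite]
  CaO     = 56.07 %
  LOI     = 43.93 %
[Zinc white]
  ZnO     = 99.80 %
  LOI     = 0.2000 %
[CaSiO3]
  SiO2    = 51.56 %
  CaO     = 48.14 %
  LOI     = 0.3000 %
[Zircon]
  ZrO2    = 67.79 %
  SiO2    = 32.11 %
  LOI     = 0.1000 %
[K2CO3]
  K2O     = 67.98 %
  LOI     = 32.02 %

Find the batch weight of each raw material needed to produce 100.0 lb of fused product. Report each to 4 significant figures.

Every computation holds exact precision through the solve — intermediates appear (rounded to 4 significant figures) in the printout. Every reported result is rounded exactly once — the derived quantities (yield, glass mass, six oxide percentages, the totals, ignition loss) are computed from the batch weights on 100.0 lb of glass in exact precision as written in the problem or the answer.
Oxide mass targets, per 100.0 lb fused product:
  ZrO2: 10.68% × 100.0 = 10.68 lb
  SiO2: 34.47% × 100.0 = 34.47 lb
  K2O: 13.32% × 100.0 = 13.32 lb
  CaO: 30.20% × 100.0 = 30.20 lb
  Na2O: 2.863% × 100.0 = 2.863 lb
  ZnO: 8.473% × 100.0 = 8.473 lb
Oxide-by-oxide audit on the weights just shown, relative to the basis at hand (every target is met by its sum up to rounding of the answer):
  ZrO2: 15.75·0.6779 = 10.68 lb (target 10.68 lb)
  SiO2: 57.04·0.5156 + 15.75·0.3211 = 34.47 lb (target 34.47 lb)
  K2O: 19.59·0.6798 = 13.32 lb (target 13.32 lb)
  CaO: 4.886·0.5607 + 57.04·0.4814 = 30.20 lb (target 30.20 lb)
  Na2O: 4.862·0.5889 = 2.863 lb (target 2.863 lb)
  ZnO: 8.490·0.9980 = 8.473 lb (target 8.473 lb)
Glass-mass closure: batch total minus LOI = 100.0 lb (oxide target masses add up to 100.0 lb; against the stated basis, 100.0 lb — rounding explains the deltas).
Summing the batch: Σ batch = 110.6 lb; the LOI term Σ batch·LOI equals 10.62 lb; yield, glass over the total, = 90.40%.

Batch per 100.0 lb fused product:
  Na2CO3: 4.862 lb
  Calcite: 4.886 lb
  Zinc white: 8.490 lb
  CaSiO3: 57.04 lb
  Zircon: 15.75 lb
  K2CO3: 19.59 lb
Total batch = 110.6 lb; LOI loss = 10.62 lb; yield = 90.40%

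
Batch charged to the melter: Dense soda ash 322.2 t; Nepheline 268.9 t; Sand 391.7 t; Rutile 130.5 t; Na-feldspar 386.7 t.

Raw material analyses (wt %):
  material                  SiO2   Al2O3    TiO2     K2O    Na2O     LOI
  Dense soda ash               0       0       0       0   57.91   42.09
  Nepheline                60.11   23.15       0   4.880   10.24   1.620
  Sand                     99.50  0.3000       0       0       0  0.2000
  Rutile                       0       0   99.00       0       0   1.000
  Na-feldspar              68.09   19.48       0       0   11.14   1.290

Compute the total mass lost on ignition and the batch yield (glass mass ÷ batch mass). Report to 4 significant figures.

LOI loss = 147.0 t; glass = 1353 t; yield = 90.20%

Values along the way appear rounded off to 4 significant digits in the printout; all internal work runs at full precision from first step to last — exactly one rounding is applied to every reported result. Derived quantities are carried from the weighed amounts per 1353 t of glass at full float precision (the totals, net glass mass, LOI, the five compositions, the yield) as they appear in the problem or answer text.
Material-by-material LOI:
  Dense soda ash: 322.2 × 0.4209 = 135.6 t
  Nepheline: 268.9 × 0.01620 = 4.356 t
  Sand: 391.7 × 0.002000 = 0.7834 t
  Rutile: 130.5 × 0.01000 = 1.305 t
  Na-feldspar: 386.7 × 0.01290 = 4.988 t
Total LOI = 147.0 t
Glass = batch − LOI = 1500 − 147.0 = 1353 t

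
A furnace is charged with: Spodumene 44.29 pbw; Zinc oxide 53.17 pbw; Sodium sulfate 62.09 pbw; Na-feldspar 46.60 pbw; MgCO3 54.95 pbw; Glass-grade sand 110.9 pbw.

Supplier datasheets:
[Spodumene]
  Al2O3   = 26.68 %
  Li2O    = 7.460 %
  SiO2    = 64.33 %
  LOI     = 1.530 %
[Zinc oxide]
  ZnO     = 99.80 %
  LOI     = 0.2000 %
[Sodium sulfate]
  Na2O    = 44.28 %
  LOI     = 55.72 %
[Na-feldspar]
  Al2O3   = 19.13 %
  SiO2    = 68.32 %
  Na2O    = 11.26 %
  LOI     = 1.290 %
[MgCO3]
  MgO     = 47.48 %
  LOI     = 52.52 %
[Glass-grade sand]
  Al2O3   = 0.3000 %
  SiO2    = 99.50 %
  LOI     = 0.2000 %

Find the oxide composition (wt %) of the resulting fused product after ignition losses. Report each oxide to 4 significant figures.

Glass mass = 306.9 pbw (batch 372.0 − LOI 65.06).
Composition: Al2O3 6.863%, Li2O 1.076%, MgO 8.500%, SiO2 55.61%, Na2O 10.67%, ZnO 17.29%

All internal work maintains exact precision throughout; values along the way are displayed rounded off to 4 significant figures on the page; exactly one rounding lands on every reported value. Derived quantities (the six compositions, the totals, LOI, glass mass, yield) are re-derived from the weighed amounts per 306.9 pbw of glass at full float precision, as quoted within either problem or answer.
Delivered oxide masses:
  Al2O3: 44.29·0.2668 + 46.60·0.1913 + 110.9·0.003000 = 21.06 pbw
  Li2O: 44.29·0.07460 = 3.304 pbw
  MgO: 54.95·0.4748 = 26.09 pbw
  SiO2: 44.29·0.6433 + 46.60·0.6832 + 110.9·0.9950 = 170.7 pbw
  Na2O: 62.09·0.4428 + 46.60·0.1126 = 32.74 pbw
  ZnO: 53.17·0.9980 = 53.06 pbw
LOI: 44.29·0.01530 + 53.17·0.002000 + 62.09·0.5572 + 46.60·0.01290 + 54.95·0.5252 + 110.9·0.002000 = 65.06 pbw
batch − LOI leaves glass = 372.0 − 65.06 = 306.9 pbw (= the summed oxide contributions)
oxide / glass × 100 gives the wt %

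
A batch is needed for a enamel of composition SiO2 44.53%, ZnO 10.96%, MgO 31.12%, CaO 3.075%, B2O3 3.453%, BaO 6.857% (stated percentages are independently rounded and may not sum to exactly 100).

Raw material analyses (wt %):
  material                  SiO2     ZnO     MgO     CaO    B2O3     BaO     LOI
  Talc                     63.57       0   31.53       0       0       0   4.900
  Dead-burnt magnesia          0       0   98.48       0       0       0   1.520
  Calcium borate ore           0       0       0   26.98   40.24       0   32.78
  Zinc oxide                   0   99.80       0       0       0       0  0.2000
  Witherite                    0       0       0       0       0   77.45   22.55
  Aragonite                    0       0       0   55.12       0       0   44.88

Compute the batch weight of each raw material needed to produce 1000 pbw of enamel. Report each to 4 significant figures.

The working math maintains full precision in all steps — mid-chain values are shown rounded off to 4 significant digits in the printout — each reported figure sees exactly one rounding. The derived quantities are computed at full precision (glass mass, the yield, ignition loss, the six compositions, the totals) from the weighed amounts for 1000 pbw of glass, as quoted within the problem or the answer.
The oxide mass targets at 1000 pbw enamel:
  SiO2: 44.53% × 1000 = 445.3 pbw
  ZnO: 10.96% × 1000 = 109.6 pbw
  MgO: 31.12% × 1000 = 311.2 pbw
  CaO: 3.075% × 1000 = 30.75 pbw
  B2O3: 3.453% × 1000 = 34.53 pbw
  BaO: 6.857% × 1000 = 68.57 pbw
Checking each oxide sum per the reported batch figures, against the basis in use (sum by sum, the targets are met up to rounding of the answer):
  SiO2: 700.5·0.6357 = 445.3 pbw (target 445.3 pbw)
  ZnO: 109.8·0.9980 = 109.6 pbw (target 109.6 pbw)
  MgO: 700.5·0.3153 + 91.73·0.9848 = 311.2 pbw (target 311.2 pbw)
  CaO: 85.81·0.2698 + 13.79·0.5512 = 30.75 pbw (target 30.75 pbw)
  B2O3: 85.81·0.4024 = 34.53 pbw (target 34.53 pbw)
  BaO: 88.53·0.7745 = 68.57 pbw (target 68.57 pbw)
Glass mass check: total batch − LOI = 999.9 pbw (per-oxide target masses sum to 999.9 pbw; versus the stated basis of 1000 pbw — rounding explains the deltas).
Batch grand total — Σ batch = 1090 pbw; ignition loss, Σ(batch × LOI) = 90.22 pbw; yield: glass divided by total = 91.72%.

Batch per 1000 pbw enamel:
  Talc: 700.5 pbw
  Dead-burnt magnesia: 91.73 pbw
  Calcium borate ore: 85.81 pbw
  Zinc oxide: 109.8 pbw
  Witherite: 88.53 pbw
  Aragonite: 13.79 pbw
Total batch = 1090 pbw; LOI loss = 90.22 pbw; yield = 91.72%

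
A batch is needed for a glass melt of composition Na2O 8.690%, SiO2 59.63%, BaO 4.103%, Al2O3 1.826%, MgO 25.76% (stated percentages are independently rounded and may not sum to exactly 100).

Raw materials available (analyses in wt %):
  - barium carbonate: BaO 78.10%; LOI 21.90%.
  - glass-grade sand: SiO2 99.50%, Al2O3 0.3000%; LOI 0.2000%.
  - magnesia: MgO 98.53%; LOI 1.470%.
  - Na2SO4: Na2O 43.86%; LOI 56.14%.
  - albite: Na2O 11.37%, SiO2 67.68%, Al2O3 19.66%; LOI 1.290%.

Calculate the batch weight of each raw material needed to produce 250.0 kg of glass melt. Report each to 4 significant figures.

Values along the way are printed rounded to four significant figures as written — all internal work maintains exact precision in all steps. Each reported number undergoes a single rounding. The derived quantities, including yield, the five compositions, net glass mass, the totals, ignition loss, are carried from the weighed amounts per 250.0 kg of glass in full float precision, as set out in problem or answer.
The oxide mass targets at 250.0 kg glass melt:
  Na2O: 8.690% × 250.0 = 21.72 kg
  SiO2: 59.63% × 250.0 = 149.1 kg
  BaO: 4.103% × 250.0 = 10.26 kg
  Al2O3: 1.826% × 250.0 = 4.565 kg
  MgO: 25.76% × 250.0 = 64.40 kg
Balance tally, oxide-wise, given the weights on record, for the quoted basis mass (each sum matches its target mass given rounding of the digits):
  Na2O: 44.05·0.4386 + 21.15·0.1137 = 21.73 kg (target 21.72 kg)
  SiO2: 135.4·0.9950 + 21.15·0.6768 = 149.0 kg (target 149.1 kg)
  BaO: 13.13·0.7810 = 10.25 kg (target 10.26 kg)
  Al2O3: 135.4·0.003000 + 21.15·0.1966 = 4.564 kg (target 4.565 kg)
  MgO: 65.36·0.9853 = 64.40 kg (target 64.40 kg)
Auditing the glass mass value: Σ batch − LOI loss = 250.0 kg (oxide target masses add up to 250.0 kg; the stated basis being 250.0 kg — gaps are rounding artifacts).
Batch grand total — Σ batch = 279.1 kg; LOI loss = Σ batch·LOI = 29.11 kg; as yield: glass ÷ batch → 89.57%.

Batch per 250.0 kg glass melt:
  barium carbonate: 13.13 kg
  glass-grade sand: 135.4 kg
  magnesia: 65.36 kg
  Na2SO4: 44.05 kg
  albite: 21.15 kg
Total batch = 279.1 kg; LOI loss = 29.11 kg; yield = 89.57%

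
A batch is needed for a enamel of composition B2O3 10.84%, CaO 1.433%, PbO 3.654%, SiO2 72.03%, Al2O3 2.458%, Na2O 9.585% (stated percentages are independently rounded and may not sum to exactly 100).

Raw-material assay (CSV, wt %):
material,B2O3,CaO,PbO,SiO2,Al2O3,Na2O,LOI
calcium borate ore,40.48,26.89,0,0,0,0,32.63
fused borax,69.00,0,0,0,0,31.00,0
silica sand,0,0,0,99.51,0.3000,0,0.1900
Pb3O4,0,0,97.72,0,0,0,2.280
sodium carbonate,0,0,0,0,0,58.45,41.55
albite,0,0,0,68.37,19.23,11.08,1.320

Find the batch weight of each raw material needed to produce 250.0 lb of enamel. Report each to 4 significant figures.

Intermediates are displayed, rounded to 4 significant figures, between the steps — full float precision is held from first step to last; each reported result includes exactly one rounding. Derived quantities (the yield, totals, net glass mass, ignition loss, the six compositions) are carried from the batch weights at 250.0 lb of glass in full float precision exactly as printed in the problem or the answer.
Oxide mass targets, per 250.0 lb enamel:
  B2O3: 10.84% × 250.0 = 27.10 lb
  CaO: 1.433% × 250.0 = 3.582 lb
  PbO: 3.654% × 250.0 = 9.135 lb
  SiO2: 72.03% × 250.0 = 180.1 lb
  Al2O3: 2.458% × 250.0 = 6.145 lb
  Na2O: 9.585% × 250.0 = 23.96 lb
Checking each oxide sum working from each reported weight, under the basis named above (delivered sums recover each target net of answer rounding effects):
  B2O3: 13.32·0.4048 + 31.46·0.6900 = 27.10 lb (target 27.10 lb)
  CaO: 13.32·0.2689 = 3.582 lb (target 3.582 lb)
  PbO: 9.348·0.9772 = 9.135 lb (target 9.135 lb)
  SiO2: 160.7·0.9951 + 29.45·0.6837 = 180.0 lb (target 180.1 lb)
  Al2O3: 160.7·0.003000 + 29.45·0.1923 = 6.145 lb (target 6.145 lb)
  Na2O: 31.46·0.3100 + 18.73·0.5845 + 29.45·0.1108 = 23.96 lb (target 23.96 lb)
Glass-mass closure: Σ batch − LOI loss = 250.0 lb (per-oxide target masses sum to 250.0 lb; the stated basis being 250.0 lb — a pure rounding effect).
Total batch = Σ batch = 263.0 lb; the LOI term Σ batch·LOI equals 13.04 lb; yield, glass over the total, = 95.04%.

Batch per 250.0 lb enamel:
  calcium borate ore: 13.32 lb
  fused borax: 31.46 lb
  silica sand: 160.7 lb
  Pb3O4: 9.348 lb
  sodium carbonate: 18.73 lb
  albite: 29.45 lb
Total batch = 263.0 lb; LOI loss = 13.04 lb; yield = 95.04%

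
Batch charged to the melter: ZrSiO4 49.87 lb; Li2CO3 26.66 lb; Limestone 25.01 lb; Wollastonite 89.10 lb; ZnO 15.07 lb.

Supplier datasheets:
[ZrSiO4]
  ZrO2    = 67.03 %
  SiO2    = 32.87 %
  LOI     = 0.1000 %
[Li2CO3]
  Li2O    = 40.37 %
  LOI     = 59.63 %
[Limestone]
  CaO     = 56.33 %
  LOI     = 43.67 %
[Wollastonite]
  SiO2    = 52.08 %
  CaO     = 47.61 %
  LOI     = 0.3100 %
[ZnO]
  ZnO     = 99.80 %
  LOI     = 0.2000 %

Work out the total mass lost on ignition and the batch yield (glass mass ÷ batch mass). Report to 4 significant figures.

Working values are printed with 4-significant-digit rounding within the worked lines — all internal work carries full precision at each step — each reported number is rounded a single time; derived quantities, including ignition loss, the yield, the totals, glass mass, five oxide percentages, are rebuilt from the batch weights for 178.5 lb of glass in full float precision, exactly as printed in the problem or the answer.
Loss on ignition, line by line:
  ZrSiO4: 49.87 × 0.001000 = 0.04987 lb
  Li2CO3: 26.66 × 0.5963 = 15.90 lb
  Limestone: 25.01 × 0.4367 = 10.92 lb
  Wollastonite: 89.10 × 0.003100 = 0.2762 lb
  ZnO: 15.07 × 0.002000 = 0.03014 lb
Total LOI = 27.18 lb
Glass = batch − LOI = 205.7 − 27.18 = 178.5 lb

LOI loss = 27.18 lb; glass = 178.5 lb; yield = 86.79%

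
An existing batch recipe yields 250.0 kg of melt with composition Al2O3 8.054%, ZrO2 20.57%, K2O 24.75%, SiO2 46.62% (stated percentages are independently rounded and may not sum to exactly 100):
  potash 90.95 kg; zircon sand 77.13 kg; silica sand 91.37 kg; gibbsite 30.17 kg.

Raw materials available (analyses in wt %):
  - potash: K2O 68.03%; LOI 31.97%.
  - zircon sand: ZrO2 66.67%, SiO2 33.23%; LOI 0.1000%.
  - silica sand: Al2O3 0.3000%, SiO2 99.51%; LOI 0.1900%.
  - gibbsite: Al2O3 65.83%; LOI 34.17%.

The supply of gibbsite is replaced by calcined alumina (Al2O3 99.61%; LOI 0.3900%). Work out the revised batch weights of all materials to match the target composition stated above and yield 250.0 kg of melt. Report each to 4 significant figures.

Revised batch per 250.0 kg melt:
  potash: 90.95 kg
  zircon sand: 77.13 kg
  silica sand: 91.37 kg
  calcined alumina: 19.94 kg
Total batch = 279.4 kg; LOI loss = 29.41 kg

Working values are shown rounded to four significant digits between the steps; exact precision is carried in every operation — every reported result is rounded exactly once; all derived quantities (four oxide percentages, totals, LOI, glass mass, the yield) are re-derived using the weight values at 250.0 kg of glass at exact precision as set out in either problem or answer.
Oxide-by-oxide targets in 250.0 kg melt:
  Al2O3: 8.054% × 250.0 = 20.14 kg
  ZrO2: 20.57% × 250.0 = 51.42 kg
  K2O: 24.75% × 250.0 = 61.88 kg
  SiO2: 46.62% × 250.0 = 116.6 kg
A balance pass over the oxides, with the batch weights as given, under the basis named above (delivered sums recover each target exact up to rounding of places):
  Al2O3: 91.37·0.003000 + 19.94·0.9961 = 20.14 kg (target 20.14 kg)
  ZrO2: 77.13·0.6667 = 51.42 kg (target 51.42 kg)
  K2O: 90.95·0.6803 = 61.87 kg (target 61.88 kg)
  SiO2: 77.13·0.3323 + 91.37·0.9951 = 116.6 kg (target 116.6 kg)
Glass-mass bookkeeping: net batch after ignition = 250.0 kg (per-oxide target masses sum to 250.0 kg; with the basis standing at 250.0 kg — any gap is answer rounding).
Adding the batch up: Σ batch = 279.4 kg; loss to ignition Σ batch·LOI = 29.41 kg; as yield: glass ÷ batch → 89.48%.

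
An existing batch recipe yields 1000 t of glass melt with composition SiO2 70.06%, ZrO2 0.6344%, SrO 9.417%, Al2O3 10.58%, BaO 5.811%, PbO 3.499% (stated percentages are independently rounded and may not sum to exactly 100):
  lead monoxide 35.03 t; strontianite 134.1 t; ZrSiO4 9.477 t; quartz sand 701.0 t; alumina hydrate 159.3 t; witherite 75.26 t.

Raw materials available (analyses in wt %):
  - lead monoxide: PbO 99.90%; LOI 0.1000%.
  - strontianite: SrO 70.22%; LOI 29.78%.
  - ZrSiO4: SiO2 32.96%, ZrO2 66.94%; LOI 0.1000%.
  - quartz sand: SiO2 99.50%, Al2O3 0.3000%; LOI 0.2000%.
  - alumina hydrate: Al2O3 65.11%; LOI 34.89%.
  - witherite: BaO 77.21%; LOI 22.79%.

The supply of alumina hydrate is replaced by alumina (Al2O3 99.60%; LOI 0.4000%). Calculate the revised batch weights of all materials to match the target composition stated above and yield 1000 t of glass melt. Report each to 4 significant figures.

Each numeric step runs at full float precision end to end. Working values appear (rounded to 4 significant figures) as written. Each reported number is rounded only once — all derived quantities, including totals, net glass mass, the six compositions, yield, LOI, are computed from the batch weights at 1000 t of glass in full float precision as they appear in the problem or answer text.
Oxide mass targets, per 1000 t glass melt:
  SiO2: 70.06% × 1000 = 700.6 t
  ZrO2: 0.6344% × 1000 = 6.344 t
  SrO: 9.417% × 1000 = 94.17 t
  Al2O3: 10.58% × 1000 = 105.8 t
  BaO: 5.811% × 1000 = 58.11 t
  PbO: 3.499% × 1000 = 34.99 t
Oxide-by-oxide audit on the weights just shown, against the basis in use (delivered sums recover each target once rounding is allowed for):
  SiO2: 9.477·0.3296 + 701.0·0.9950 = 700.6 t (target 700.6 t)
  ZrO2: 9.477·0.6694 = 6.344 t (target 6.344 t)
  SrO: 134.1·0.7022 = 94.17 t (target 94.17 t)
  Al2O3: 701.0·0.003000 + 104.1·0.9960 = 105.8 t (target 105.8 t)
  BaO: 75.26·0.7721 = 58.11 t (target 58.11 t)
  PbO: 35.03·0.9990 = 34.99 t (target 34.99 t)
The glass-mass cross-check: batch Σ − ignition loss = 1000 t (per-oxide target masses sum to 1000 t; stated basis 1000 t — gaps are rounding artifacts).
Batch total: Σ batch = 1059 t; loss to ignition Σ batch·LOI = 58.95 t; glass ÷ batch gives a yield of 94.43%.

Revised batch per 1000 t glass melt:
  lead monoxide: 35.03 t
  strontianite: 134.1 t
  ZrSiO4: 9.477 t
  quartz sand: 701.0 t
  alumina: 104.1 t
  witherite: 75.26 t
Total batch = 1059 t; LOI loss = 58.95 t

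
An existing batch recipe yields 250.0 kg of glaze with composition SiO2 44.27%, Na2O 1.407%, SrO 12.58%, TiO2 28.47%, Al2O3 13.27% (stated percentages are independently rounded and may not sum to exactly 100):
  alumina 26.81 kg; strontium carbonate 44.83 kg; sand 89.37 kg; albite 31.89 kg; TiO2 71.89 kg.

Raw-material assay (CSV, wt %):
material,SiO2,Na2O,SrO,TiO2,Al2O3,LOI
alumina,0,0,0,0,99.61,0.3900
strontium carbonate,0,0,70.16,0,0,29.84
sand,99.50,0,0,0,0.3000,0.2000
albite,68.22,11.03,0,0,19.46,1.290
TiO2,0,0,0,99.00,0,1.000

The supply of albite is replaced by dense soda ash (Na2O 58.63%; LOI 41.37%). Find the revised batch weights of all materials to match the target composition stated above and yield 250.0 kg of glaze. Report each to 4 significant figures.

The whole derivation runs at full precision through every step — working values are printed rounded off to 4 significant figures when written out; a single rounding completes each reported result. The derived quantities (ignition loss, the five compositions, yield, the totals, net glass mass) are re-derived from the batch weights for 250.0 kg of glass at full float precision as quoted within the problem or the answer.
Target oxide masses per 250.0 kg glaze:
  SiO2: 44.27% × 250.0 = 110.7 kg
  Na2O: 1.407% × 250.0 = 3.518 kg
  SrO: 12.58% × 250.0 = 31.45 kg
  TiO2: 28.47% × 250.0 = 71.18 kg
  Al2O3: 13.27% × 250.0 = 33.17 kg
Oxide-by-oxide audit with the batch weights as given, relative to the basis at hand (summed amounts equal target values inside rounding margins):
  SiO2: 111.2·0.9950 = 110.6 kg (target 110.7 kg)
  Na2O: 5.999·0.5863 = 3.517 kg (target 3.518 kg)
  SrO: 44.83·0.7016 = 31.45 kg (target 31.45 kg)
  TiO2: 71.89·0.9900 = 71.17 kg (target 71.18 kg)
  Al2O3: 32.97·0.9961 + 111.2·0.003000 = 33.18 kg (target 33.17 kg)
Glass-mass sanity pass: batch Σ − ignition loss = 250.0 kg (the targets, summed, come to 250.0 kg; against the stated basis, 250.0 kg — any gap is answer rounding).
Batch total: Σ batch = 266.9 kg; LOI removed, Σ of batch·LOI: 16.93 kg; yield = glass ÷ total batch = 93.66%.

Revised batch per 250.0 kg glaze:
  alumina: 32.97 kg
  strontium carbonate: 44.83 kg
  sand: 111.2 kg
  dense soda ash: 5.999 kg
  TiO2: 71.89 kg
Total batch = 266.9 kg; LOI loss = 16.93 kg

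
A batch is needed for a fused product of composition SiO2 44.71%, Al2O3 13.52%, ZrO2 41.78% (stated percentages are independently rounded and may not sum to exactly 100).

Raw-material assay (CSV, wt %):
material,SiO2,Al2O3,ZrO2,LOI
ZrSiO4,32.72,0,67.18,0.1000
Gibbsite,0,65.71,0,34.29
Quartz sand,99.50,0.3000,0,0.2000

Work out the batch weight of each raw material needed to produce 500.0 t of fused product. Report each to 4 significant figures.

Intermediates are printed (rounded to four significant figures) at each printed step; full precision is held through every step — every reported value sees exactly one rounding. Derived quantities are rebuilt at full float precision (the three compositions, net glass mass, the totals, LOI, the yield) from the weighed amounts for 500.0 t of glass, as set out in question or answer.
Oxide mass targets, per 500.0 t fused product:
  SiO2: 44.71% × 500.0 = 223.6 t
  Al2O3: 13.52% × 500.0 = 67.60 t
  ZrO2: 41.78% × 500.0 = 208.9 t
Per-oxide balance check from the weights as reported, against the basis in use (sum by sum, the targets are met modulo rounding of the values):
  SiO2: 311.0·0.3272 + 122.4·0.9950 = 223.5 t (target 223.6 t)
  Al2O3: 102.3·0.6571 + 122.4·0.003000 = 67.59 t (target 67.60 t)
  ZrO2: 311.0·0.6718 = 208.9 t (target 208.9 t)
Glass-mass sanity pass: batch total minus LOI = 500.1 t (targets for the oxides total 500.0 t; basis as stated: 500.0 t — differing by rounding only).
Summing the batch: Σ batch = 535.7 t; the LOI term Σ batch·LOI equals 35.63 t; glass ÷ batch gives a yield of 93.35%.

Batch per 500.0 t fused product:
  ZrSiO4: 311.0 t
  Gibbsite: 102.3 t
  Quartz sand: 122.4 t
Total batch = 535.7 t; LOI loss = 35.63 t; yield = 93.35%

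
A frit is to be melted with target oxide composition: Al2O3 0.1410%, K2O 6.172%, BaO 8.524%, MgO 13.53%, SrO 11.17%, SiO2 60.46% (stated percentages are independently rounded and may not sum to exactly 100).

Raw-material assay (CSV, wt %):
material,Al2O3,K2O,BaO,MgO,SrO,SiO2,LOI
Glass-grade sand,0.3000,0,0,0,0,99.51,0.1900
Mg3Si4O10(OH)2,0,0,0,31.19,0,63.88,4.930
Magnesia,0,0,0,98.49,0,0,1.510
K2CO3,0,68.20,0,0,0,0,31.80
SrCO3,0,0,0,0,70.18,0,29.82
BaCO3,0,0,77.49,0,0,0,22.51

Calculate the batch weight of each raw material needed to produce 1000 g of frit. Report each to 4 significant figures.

Batch per 1000 g frit:
  Glass-grade sand: 470.0 g
  Mg3Si4O10(OH)2: 214.3 g
  Magnesia: 69.51 g
  K2CO3: 90.50 g
  SrCO3: 159.2 g
  BaCO3: 110.0 g
Total batch = 1114 g; LOI loss = 113.5 g; yield = 89.81%

All internal work runs at full float precision from start to finish; working values are displayed (rounded to 4 significant digits) on the page. Each reported figure receives exactly one rounding; the derived quantities (the totals, LOI, glass mass, yield, the six compositions) are recomputed using the weight values at 1000 g of glass in full precision, precisely as stated by the problem or the answer.
Target oxide masses per 1000 g frit:
  Al2O3: 0.1410% × 1000 = 1.410 g
  K2O: 6.172% × 1000 = 61.72 g
  BaO: 8.524% × 1000 = 85.24 g
  MgO: 13.53% × 1000 = 135.3 g
  SrO: 11.17% × 1000 = 111.7 g
  SiO2: 60.46% × 1000 = 604.6 g
Verifying the oxide balance using the reported weights, at the basis given (sums match the target masses modulo rounding of the values):
  Al2O3: 470.0·0.003000 = 1.410 g (target 1.410 g)
  K2O: 90.50·0.6820 = 61.72 g (target 61.72 g)
  BaO: 110.0·0.7749 = 85.24 g (target 85.24 g)
  MgO: 214.3·0.3119 + 69.51·0.9849 = 135.3 g (target 135.3 g)
  SrO: 159.2·0.7018 = 111.7 g (target 111.7 g)
  SiO2: 470.0·0.9951 + 214.3·0.6388 = 604.6 g (target 604.6 g)
Glass-mass bookkeeping: batch Σ − ignition loss = 1000 g (the Σ of target masses is 1000 g; basis as stated: 1000 g — any gap is answer rounding).
Total batch = Σ batch = 1114 g; the LOI term Σ batch·LOI equals 113.5 g; as yield: glass ÷ batch → 89.81%.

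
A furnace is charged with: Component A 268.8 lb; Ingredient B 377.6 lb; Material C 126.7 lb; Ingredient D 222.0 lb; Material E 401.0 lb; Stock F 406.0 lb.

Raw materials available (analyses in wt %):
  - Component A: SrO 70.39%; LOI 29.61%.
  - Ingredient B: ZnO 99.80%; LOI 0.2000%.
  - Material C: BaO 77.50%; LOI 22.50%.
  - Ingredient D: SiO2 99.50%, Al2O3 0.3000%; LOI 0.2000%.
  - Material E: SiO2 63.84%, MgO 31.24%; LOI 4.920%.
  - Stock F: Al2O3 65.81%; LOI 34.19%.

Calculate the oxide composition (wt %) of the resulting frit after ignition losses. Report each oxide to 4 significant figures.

Values along the way are printed, rounded to four significant figures, across the worked steps. The whole derivation carries exact precision at every stage; exactly one rounding lands on each reported figure. The derived quantities are recomputed in full precision (the six compositions, ignition loss, net glass mass, yield, the totals) using the weight values at 1534 lb of glass, as set out in the question or the answer.
Oxide masses out of the charge:
  SiO2: 222.0·0.9950 + 401.0·0.6384 = 476.9 lb
  Al2O3: 222.0·0.003000 + 406.0·0.6581 = 267.9 lb
  SrO: 268.8·0.7039 = 189.2 lb
  MgO: 401.0·0.3124 = 125.3 lb
  BaO: 126.7·0.7750 = 98.19 lb
  ZnO: 377.6·0.9980 = 376.8 lb
LOI: 268.8·0.2961 + 377.6·0.002000 + 126.7·0.2250 + 222.0·0.002000 + 401.0·0.04920 + 406.0·0.3419 = 267.8 lb
Resulting glass, batch − LOI: 1802 − 267.8 = 1534 lb (equal to the oxide-mass sum)
each wt % is 100 × oxide ÷ glass

Glass mass = 1534 lb (batch 1802 − LOI 267.8).
Composition: SiO2 31.08%, Al2O3 17.46%, SrO 12.33%, MgO 8.165%, BaO 6.400%, ZnO 24.56%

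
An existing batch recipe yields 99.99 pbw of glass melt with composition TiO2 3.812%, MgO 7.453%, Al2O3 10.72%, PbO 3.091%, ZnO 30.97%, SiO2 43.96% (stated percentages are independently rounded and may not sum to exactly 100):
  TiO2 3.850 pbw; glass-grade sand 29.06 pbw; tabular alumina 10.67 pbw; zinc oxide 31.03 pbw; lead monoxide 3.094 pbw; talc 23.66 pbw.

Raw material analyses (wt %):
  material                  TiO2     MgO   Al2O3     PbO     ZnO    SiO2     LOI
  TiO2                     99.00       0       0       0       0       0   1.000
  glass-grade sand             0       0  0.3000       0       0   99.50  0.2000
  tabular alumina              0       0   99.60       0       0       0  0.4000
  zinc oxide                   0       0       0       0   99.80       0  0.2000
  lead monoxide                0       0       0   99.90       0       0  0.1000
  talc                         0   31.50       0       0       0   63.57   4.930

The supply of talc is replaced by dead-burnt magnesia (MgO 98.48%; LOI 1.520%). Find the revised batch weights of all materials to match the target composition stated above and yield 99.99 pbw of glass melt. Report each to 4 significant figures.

Revised batch per 99.99 pbw glass melt:
  TiO2: 3.850 pbw
  glass-grade sand: 44.18 pbw
  tabular alumina: 10.63 pbw
  zinc oxide: 31.03 pbw
  lead monoxide: 3.094 pbw
  dead-burnt magnesia: 7.567 pbw
Total batch = 100.4 pbw; LOI loss = 0.3496 pbw

Each numeric step holds exact precision from start to finish. Rounding to 4 significant figures governs every intermediate as shown. A single rounding yields every reported number; derived quantities are re-derived in full precision (net glass mass, the six compositions, ignition loss, totals, yield) using the weight values per 99.99 pbw of glass exactly as shown in the question or the answer.
The oxide mass targets at 99.99 pbw glass melt:
  TiO2: 3.812% × 99.99 = 3.812 pbw
  MgO: 7.453% × 99.99 = 7.452 pbw
  Al2O3: 10.72% × 99.99 = 10.72 pbw
  PbO: 3.091% × 99.99 = 3.091 pbw
  ZnO: 30.97% × 99.99 = 30.97 pbw
  SiO2: 43.96% × 99.99 = 43.96 pbw
Balance tally, oxide-wise, on the weights just shown, on the stated basis (oxide sums agree with the targets given rounding of the digits):
  TiO2: 3.850·0.9900 = 3.812 pbw (target 3.812 pbw)
  MgO: 7.567·0.9848 = 7.452 pbw (target 7.452 pbw)
  Al2O3: 44.18·0.003000 + 10.63·0.9960 = 10.72 pbw (target 10.72 pbw)
  PbO: 3.094·0.9990 = 3.091 pbw (target 3.091 pbw)
  ZnO: 31.03·0.9980 = 30.97 pbw (target 30.97 pbw)
  SiO2: 44.18·0.9950 = 43.96 pbw (target 43.96 pbw)
The glass-mass cross-check: the batch minus its LOI: 100.0 pbw (the targets, summed, come to 100.0 pbw; basis as stated: 99.99 pbw — deltas are rounding alone).
Whole-batch sum: Σ batch = 100.4 pbw; ignition loss, Σ(batch × LOI) = 0.3496 pbw; as yield: glass ÷ batch → 99.65%.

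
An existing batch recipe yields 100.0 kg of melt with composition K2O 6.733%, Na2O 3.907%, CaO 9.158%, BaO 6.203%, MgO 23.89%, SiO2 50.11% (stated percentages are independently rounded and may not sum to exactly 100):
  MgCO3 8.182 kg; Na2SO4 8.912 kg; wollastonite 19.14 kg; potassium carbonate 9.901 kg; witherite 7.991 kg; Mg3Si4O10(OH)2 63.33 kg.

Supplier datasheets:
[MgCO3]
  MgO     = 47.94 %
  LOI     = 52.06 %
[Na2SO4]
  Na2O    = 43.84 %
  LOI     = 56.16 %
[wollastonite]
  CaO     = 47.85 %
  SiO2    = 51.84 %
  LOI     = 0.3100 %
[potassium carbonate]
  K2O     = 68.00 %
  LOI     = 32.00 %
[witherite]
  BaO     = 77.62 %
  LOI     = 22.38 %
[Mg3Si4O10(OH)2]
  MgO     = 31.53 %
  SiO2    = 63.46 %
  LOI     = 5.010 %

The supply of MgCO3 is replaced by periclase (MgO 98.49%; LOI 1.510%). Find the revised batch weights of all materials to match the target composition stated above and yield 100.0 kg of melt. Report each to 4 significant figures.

All internal work runs at full precision at every stage. Values along the way are printed (rounded to 4 significant digits) on the page; every reported value is rounded a single time. The derived quantities are computed using the weight values per 100.0 kg of glass in full float precision (ignition loss, six oxide percentages, totals, net glass mass, the yield), exactly as printed in either problem or answer.
Oxide-by-oxide targets in 100.0 kg melt:
  K2O: 6.733% × 100.0 = 6.733 kg
  Na2O: 3.907% × 100.0 = 3.907 kg
  CaO: 9.158% × 100.0 = 9.158 kg
  BaO: 6.203% × 100.0 = 6.203 kg
  MgO: 23.89% × 100.0 = 23.89 kg
  SiO2: 50.11% × 100.0 = 50.11 kg
Per-oxide balance check using the reported weights, against the basis in use (oxide sums agree with the targets up to rounding of the answer):
  K2O: 9.901·0.6800 = 6.733 kg (target 6.733 kg)
  Na2O: 8.912·0.4384 = 3.907 kg (target 3.907 kg)
  CaO: 19.14·0.4785 = 9.158 kg (target 9.158 kg)
  BaO: 7.991·0.7762 = 6.203 kg (target 6.203 kg)
  MgO: 3.983·0.9849 + 63.33·0.3153 = 23.89 kg (target 23.89 kg)
  SiO2: 19.14·0.5184 + 63.33·0.6346 = 50.11 kg (target 50.11 kg)
Mass balance on the glass: batch Σ − ignition loss = 100.0 kg (per-oxide target masses sum to 100.0 kg; against the stated basis, 100.0 kg — differing by rounding only).
Total batch = Σ batch = 113.3 kg; Σ batch·LOI gives LOI loss = 13.25 kg; yield = glass ÷ total batch = 88.30%.

Revised batch per 100.0 kg melt:
  periclase: 3.983 kg
  Na2SO4: 8.912 kg
  wollastonite: 19.14 kg
  potassium carbonate: 9.901 kg
  witherite: 7.991 kg
  Mg3Si4O10(OH)2: 63.33 kg
Total batch = 113.3 kg; LOI loss = 13.25 kg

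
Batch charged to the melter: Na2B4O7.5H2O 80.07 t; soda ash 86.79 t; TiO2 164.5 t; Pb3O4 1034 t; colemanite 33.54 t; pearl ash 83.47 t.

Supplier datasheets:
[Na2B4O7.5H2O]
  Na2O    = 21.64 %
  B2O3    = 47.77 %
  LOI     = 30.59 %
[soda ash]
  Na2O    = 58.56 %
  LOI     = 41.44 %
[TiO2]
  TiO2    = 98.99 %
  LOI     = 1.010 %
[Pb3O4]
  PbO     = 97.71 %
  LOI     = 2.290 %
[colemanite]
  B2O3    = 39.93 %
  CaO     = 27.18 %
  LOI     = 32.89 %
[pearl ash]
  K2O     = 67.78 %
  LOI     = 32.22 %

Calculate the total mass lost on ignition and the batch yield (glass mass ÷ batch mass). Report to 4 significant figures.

Intermediates are displayed, with 4-significant-digit rounding, within the worked lines — the working math runs at exact precision in every operation; every reported value takes a single rounding — derived quantities are rebuilt from the weighed amounts at 1359 t of glass at exact precision (net glass mass, totals, ignition loss, the yield, six oxide percentages), as they appear in the problem or answer text.
LOI of each material in turn:
  Na2B4O7.5H2O: 80.07 × 0.3059 = 24.49 t
  soda ash: 86.79 × 0.4144 = 35.97 t
  TiO2: 164.5 × 0.01010 = 1.661 t
  Pb3O4: 1034 × 0.02290 = 23.68 t
  colemanite: 33.54 × 0.3289 = 11.03 t
  pearl ash: 83.47 × 0.3222 = 26.89 t
Total LOI = 123.7 t
Glass = batch − LOI = 1482 − 123.7 = 1359 t

LOI loss = 123.7 t; glass = 1359 t; yield = 91.65%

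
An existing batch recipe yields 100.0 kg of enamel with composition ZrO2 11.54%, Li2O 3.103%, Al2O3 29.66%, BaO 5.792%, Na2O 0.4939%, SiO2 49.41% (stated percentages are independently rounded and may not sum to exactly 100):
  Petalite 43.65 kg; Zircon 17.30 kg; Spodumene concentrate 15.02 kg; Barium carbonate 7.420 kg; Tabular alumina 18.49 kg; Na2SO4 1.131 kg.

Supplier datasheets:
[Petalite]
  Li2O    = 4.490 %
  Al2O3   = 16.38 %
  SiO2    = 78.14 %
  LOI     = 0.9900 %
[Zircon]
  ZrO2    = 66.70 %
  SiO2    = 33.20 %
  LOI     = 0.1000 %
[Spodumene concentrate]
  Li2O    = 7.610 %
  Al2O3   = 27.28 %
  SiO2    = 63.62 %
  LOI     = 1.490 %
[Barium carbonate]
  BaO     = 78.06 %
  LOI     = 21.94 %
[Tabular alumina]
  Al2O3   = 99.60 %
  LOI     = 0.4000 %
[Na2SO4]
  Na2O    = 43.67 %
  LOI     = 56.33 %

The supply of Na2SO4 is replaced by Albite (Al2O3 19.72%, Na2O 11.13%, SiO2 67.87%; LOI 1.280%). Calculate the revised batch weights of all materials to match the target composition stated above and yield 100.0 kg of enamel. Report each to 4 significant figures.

Revised batch per 100.0 kg enamel:
  Petalite: 36.24 kg
  Zircon: 17.30 kg
  Spodumene concentrate: 19.40 kg
  Barium carbonate: 7.420 kg
  Tabular alumina: 17.63 kg
  Albite: 4.438 kg
Total batch = 102.4 kg; LOI loss = 2.420 kg

All internal work maintains full float precision end to end — working values are rounded to four significant digits when displayed — exactly one rounding is applied to every reported value — all derived quantities, including totals, yield, glass mass, six oxide percentages, LOI, are rebuilt from the weighed amounts for 100.0 kg of glass at full float precision as quoted within problem or answer.
Target masses of each oxide per 100.0 kg enamel:
  ZrO2: 11.54% × 100.0 = 11.54 kg
  Li2O: 3.103% × 100.0 = 3.103 kg
  Al2O3: 29.66% × 100.0 = 29.66 kg
  BaO: 5.792% × 100.0 = 5.792 kg
  Na2O: 0.4939% × 100.0 = 0.4939 kg
  SiO2: 49.41% × 100.0 = 49.41 kg
Oxide-by-oxide audit working from each reported weight, on the stated basis (sum by sum, the targets are met within answer rounding):
  ZrO2: 17.30·0.6670 = 11.54 kg (target 11.54 kg)
  Li2O: 36.24·0.04490 + 19.40·0.07610 = 3.104 kg (target 3.103 kg)
  Al2O3: 36.24·0.1638 + 19.40·0.2728 + 17.63·0.9960 + 4.438·0.1972 = 29.66 kg (target 29.66 kg)
  BaO: 7.420·0.7806 = 5.792 kg (target 5.792 kg)
  Na2O: 4.438·0.1113 = 0.4939 kg (target 0.4939 kg)
  SiO2: 36.24·0.7814 + 17.30·0.3320 + 19.40·0.6362 + 4.438·0.6787 = 49.42 kg (target 49.41 kg)
Glass-mass bookkeeping: the batch minus its LOI: 100.0 kg (the Σ of target masses is 100.0 kg; versus the stated basis of 100.0 kg — rounding explains the deltas).
Adding the batch up: Σ batch = 102.4 kg; LOI removed, Σ of batch·LOI: 2.420 kg; glass ÷ batch gives a yield of 97.64%.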